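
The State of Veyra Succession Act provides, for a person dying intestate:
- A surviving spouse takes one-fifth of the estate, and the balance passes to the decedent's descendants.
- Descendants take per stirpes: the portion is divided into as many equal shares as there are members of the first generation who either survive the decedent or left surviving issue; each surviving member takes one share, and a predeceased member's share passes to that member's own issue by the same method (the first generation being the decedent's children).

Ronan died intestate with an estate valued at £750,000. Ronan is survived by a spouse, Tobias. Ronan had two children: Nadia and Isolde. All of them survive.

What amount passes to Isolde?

Tobias takes one-fifth of £750,000 = £150,000. The remaining £600,000 passes to the descendants.
The descendants' portion (£600,000) is divided into 2 shares of £300,000: Nadia and Isolde each take £300,000.

Isolde receives £300,000.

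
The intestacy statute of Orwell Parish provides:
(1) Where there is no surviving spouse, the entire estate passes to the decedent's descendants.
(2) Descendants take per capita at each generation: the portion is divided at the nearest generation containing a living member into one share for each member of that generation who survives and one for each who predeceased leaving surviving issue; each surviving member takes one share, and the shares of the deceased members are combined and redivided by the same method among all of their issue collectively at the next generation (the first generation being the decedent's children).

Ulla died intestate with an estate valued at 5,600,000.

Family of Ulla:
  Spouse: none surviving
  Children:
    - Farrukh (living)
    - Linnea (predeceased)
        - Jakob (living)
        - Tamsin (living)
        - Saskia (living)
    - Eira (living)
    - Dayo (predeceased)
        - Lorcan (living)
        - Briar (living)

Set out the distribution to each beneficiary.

Farrukh: 1,400,000; Jakob: 560,000; Tamsin: 560,000; Saskia: 560,000; Eira: 1,400,000; Lorcan: 560,000; Briar: 560,000

The entire 5,600,000 passes to the descendants.
That amount (5,600,000) is divided at the children's generation into 4 shares of 1,400,000. Farrukh and Eira each take 1,400,000. The 2 shares of the deceased (Linnea and Dayo) are combined into a pool of 2,800,000.
That pool (2,800,000) is divided at the grandchildren's generation equally among Jakob, Tamsin, Saskia, Lorcan, and Briar: 560,000 each.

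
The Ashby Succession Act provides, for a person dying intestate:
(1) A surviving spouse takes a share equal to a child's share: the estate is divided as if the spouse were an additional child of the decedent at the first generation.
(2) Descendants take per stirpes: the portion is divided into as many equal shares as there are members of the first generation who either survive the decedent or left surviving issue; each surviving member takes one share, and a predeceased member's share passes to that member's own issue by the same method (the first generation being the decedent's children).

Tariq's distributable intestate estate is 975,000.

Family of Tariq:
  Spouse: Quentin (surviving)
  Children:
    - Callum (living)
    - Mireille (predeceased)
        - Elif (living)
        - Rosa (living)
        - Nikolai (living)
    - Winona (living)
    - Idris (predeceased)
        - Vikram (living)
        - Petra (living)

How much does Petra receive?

The spouse counts as an additional share at the children's level, so there are 5 primary shares of 195,000. Quentin takes one such share (195,000).
The children's combined portion (780,000) is divided into 4 shares of 195,000: Callum and Winona each take 195,000; Mireille's 195,000 share passes to Mireille's issue; Idris's 195,000 share passes to Idris's issue.
Mireille's share (195,000) is divided into 3 shares of 65,000: Elif, Rosa, and Nikolai each take 65,000.
Idris's share (195,000) is divided into 2 shares of 97,500: Vikram and Petra each take 97,500.

Petra receives 97,500.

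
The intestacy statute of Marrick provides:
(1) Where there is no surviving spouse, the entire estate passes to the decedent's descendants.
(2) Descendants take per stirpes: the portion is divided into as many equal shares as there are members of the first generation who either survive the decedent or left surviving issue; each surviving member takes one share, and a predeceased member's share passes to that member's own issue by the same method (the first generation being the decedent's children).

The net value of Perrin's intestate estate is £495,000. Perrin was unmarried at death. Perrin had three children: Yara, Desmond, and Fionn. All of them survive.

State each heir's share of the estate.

The entire £495,000 passes to the descendants.
That amount (£495,000) is divided into 3 shares of £165,000: Yara, Desmond, and Fionn each take £165,000.

Yara: £165,000; Desmond: £165,000; Fionn: £165,000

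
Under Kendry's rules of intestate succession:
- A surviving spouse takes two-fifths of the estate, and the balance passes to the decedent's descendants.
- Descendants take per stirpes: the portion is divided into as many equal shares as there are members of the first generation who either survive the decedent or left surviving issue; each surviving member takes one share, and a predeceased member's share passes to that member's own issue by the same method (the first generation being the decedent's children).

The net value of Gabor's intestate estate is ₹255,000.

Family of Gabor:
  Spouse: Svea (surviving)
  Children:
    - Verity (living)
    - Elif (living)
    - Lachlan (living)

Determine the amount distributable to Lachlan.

Svea takes two-fifths of ₹255,000 = ₹102,000. The remaining ₹153,000 passes to the descendants.
The descendants' portion (₹153,000) is divided into 3 shares of ₹51,000: Verity, Elif, and Lachlan each take ₹51,000.

Lachlan receives ₹51,000.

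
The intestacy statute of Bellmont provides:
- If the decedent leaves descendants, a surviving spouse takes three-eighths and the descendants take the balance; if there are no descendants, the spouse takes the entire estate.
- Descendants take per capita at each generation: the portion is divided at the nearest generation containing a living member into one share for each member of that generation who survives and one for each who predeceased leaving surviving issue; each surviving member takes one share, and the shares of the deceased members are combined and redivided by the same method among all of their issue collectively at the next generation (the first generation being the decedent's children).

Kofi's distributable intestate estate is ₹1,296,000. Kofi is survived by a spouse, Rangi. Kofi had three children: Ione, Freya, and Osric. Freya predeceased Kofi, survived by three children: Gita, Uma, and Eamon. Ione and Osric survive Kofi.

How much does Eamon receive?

Rangi takes three-eighths of ₹1,296,000 = ₹486,000. The remaining ₹810,000 passes to the descendants.
The descendants' portion (₹810,000) is divided at the children's generation into 3 shares of ₹270,000. Ione and Osric each take ₹270,000. The remaining share for the deceased Freya (₹270,000) is carried to the next generation.
That pool (₹270,000) is divided at the grandchildren's generation equally among Gita, Uma, and Eamon: ₹90,000 each.

Eamon receives ₹90,000.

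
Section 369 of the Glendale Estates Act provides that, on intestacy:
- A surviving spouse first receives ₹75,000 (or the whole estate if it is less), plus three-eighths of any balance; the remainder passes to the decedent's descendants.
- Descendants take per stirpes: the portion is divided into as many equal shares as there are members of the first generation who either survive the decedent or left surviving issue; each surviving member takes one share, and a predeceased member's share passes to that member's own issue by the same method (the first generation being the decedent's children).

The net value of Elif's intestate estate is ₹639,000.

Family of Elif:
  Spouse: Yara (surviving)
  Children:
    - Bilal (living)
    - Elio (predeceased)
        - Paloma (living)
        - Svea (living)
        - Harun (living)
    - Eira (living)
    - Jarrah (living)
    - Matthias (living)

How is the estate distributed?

Yara: ₹286,500; Bilal: ₹70,500; Paloma: ₹23,500; Svea: ₹23,500; Harun: ₹23,500; Eira: ₹70,500; Jarrah: ₹70,500; Matthias: ₹70,500

Yara first takes ₹75,000, leaving a balance of ₹564,000. Yara then takes three-eighths of the balance (₹211,500), for a total of ₹286,500. The remaining ₹352,500 passes to the descendants.
The descendants' portion (₹352,500) is divided into 5 shares of ₹70,500: Bilal, Eira, Jarrah, and Matthias each take ₹70,500; Elio's ₹70,500 share passes to Elio's issue.
Elio's share (₹70,500) is divided into 3 shares of ₹23,500: Paloma, Svea, and Harun each take ₹23,500.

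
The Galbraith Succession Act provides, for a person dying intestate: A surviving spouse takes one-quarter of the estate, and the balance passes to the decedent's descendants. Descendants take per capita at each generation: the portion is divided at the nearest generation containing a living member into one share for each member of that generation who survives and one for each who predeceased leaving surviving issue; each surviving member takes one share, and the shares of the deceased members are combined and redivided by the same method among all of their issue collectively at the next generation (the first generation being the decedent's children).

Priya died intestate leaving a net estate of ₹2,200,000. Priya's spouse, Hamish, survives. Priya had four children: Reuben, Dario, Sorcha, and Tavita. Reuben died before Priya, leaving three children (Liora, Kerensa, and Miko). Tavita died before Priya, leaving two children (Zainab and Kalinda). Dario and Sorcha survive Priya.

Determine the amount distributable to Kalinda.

Hamish takes one-quarter of ₹2,200,000 = ₹550,000. The remaining ₹1,650,000 passes to the descendants.
The descendants' portion (₹1,650,000) is divided at the children's generation into 4 shares of ₹412,500. Dario and Sorcha each take ₹412,500. The 2 shares of the deceased (Reuben and Tavita) are combined into a pool of ₹825,000.
That pool (₹825,000) is divided at the grandchildren's generation equally among Liora, Kerensa, Miko, Zainab, and Kalinda: ₹165,000 each.

Kalinda receives ₹165,000.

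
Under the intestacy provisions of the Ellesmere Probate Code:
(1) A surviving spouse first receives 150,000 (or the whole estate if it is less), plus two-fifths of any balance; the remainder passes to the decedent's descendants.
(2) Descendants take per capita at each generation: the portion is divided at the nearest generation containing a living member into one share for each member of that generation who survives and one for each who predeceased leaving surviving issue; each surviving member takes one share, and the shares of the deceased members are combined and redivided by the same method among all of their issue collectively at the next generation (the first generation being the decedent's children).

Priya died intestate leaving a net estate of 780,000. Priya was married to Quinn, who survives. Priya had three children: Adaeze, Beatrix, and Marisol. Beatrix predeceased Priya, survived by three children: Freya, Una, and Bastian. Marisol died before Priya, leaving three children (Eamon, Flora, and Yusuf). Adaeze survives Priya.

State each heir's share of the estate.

Quinn first takes 150,000, leaving a balance of 630,000. Quinn then takes two-fifths of the balance (252,000), for a total of 402,000. The remaining 378,000 passes to the descendants.
The descendants' portion (378,000) is divided at the children's generation into 3 shares of 126,000. Adaeze takes 126,000. The 2 shares of the deceased (Beatrix and Marisol) are combined into a pool of 252,000.
That pool (252,000) is divided at the grandchildren's generation equally among Freya, Una, Bastian, Eamon, Flora, and Yusuf: 42,000 each.

Quinn: 402,000; Adaeze: 126,000; Freya: 42,000; Una: 42,000; Bastian: 42,000; Eamon: 42,000; Flora: 42,000; Yusuf: 42,000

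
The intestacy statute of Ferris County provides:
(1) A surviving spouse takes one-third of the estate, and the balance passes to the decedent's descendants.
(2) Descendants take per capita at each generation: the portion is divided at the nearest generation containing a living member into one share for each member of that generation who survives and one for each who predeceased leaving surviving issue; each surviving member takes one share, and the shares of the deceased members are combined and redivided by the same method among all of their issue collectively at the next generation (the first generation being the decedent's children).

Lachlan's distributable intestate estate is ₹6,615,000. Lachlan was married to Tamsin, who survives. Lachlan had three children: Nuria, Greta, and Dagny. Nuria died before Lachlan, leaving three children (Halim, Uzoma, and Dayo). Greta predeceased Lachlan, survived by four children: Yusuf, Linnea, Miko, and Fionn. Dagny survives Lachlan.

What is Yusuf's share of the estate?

Tamsin takes one-third of ₹6,615,000 = ₹2,205,000. The remaining ₹4,410,000 passes to the descendants.
The descendants' portion (₹4,410,000) is divided at the children's generation into 3 shares of ₹1,470,000. Dagny takes ₹1,470,000. The 2 shares of the deceased (Nuria and Greta) are combined into a pool of ₹2,940,000.
That pool (₹2,940,000) is divided at the grandchildren's generation equally among Halim, Uzoma, Dayo, Yusuf, Linnea, Miko, and Fionn: ₹420,000 each.

Yusuf receives ₹420,000.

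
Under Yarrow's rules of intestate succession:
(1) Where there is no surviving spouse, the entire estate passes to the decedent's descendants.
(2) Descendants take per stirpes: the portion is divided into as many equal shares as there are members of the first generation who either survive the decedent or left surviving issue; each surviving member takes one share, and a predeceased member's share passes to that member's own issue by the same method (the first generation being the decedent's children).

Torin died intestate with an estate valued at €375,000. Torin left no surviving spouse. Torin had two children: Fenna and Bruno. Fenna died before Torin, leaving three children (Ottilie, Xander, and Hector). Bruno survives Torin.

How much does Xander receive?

The entire €375,000 passes to the descendants.
That amount (€375,000) is divided into 2 shares of €187,500: Bruno takes €187,500; Fenna's €187,500 share passes to Fenna's issue.
Fenna's share (€187,500) is divided into 3 shares of €62,500: Ottilie, Xander, and Hector each take €62,500.

Xander receives €62,500.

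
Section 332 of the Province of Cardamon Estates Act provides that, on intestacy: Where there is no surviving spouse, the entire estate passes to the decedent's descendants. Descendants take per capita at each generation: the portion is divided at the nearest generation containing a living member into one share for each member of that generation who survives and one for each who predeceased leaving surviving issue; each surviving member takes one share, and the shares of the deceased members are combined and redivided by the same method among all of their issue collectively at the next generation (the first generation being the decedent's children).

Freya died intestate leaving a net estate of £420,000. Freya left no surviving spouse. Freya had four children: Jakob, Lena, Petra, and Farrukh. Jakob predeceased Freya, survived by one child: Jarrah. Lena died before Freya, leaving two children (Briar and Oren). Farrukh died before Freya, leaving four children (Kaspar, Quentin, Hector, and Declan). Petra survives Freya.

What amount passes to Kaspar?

The entire £420,000 passes to the descendants.
That amount (£420,000) is divided at the children's generation into 4 shares of £105,000. Petra takes £105,000. The 3 shares of the deceased (Jakob, Lena, and Farrukh) are combined into a pool of £315,000.
That pool (£315,000) is divided at the grandchildren's generation equally among Jarrah, Briar, Oren, Kaspar, Quentin, Hector, and Declan: £45,000 each.

Kaspar receives £45,000.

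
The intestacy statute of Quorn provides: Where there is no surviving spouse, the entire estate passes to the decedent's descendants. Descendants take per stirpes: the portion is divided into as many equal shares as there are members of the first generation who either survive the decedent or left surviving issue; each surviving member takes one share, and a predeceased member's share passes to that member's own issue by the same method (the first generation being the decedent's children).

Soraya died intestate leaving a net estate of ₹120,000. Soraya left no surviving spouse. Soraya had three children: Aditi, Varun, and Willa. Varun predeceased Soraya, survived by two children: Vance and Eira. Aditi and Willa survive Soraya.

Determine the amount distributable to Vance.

The entire ₹120,000 passes to the descendants.
That amount (₹120,000) is divided into 3 shares of ₹40,000: Aditi and Willa each take ₹40,000; Varun's ₹40,000 share passes to Varun's issue.
Varun's share (₹40,000) is divided into 2 shares of ₹20,000: Vance and Eira each take ₹20,000.

Vance receives ₹20,000.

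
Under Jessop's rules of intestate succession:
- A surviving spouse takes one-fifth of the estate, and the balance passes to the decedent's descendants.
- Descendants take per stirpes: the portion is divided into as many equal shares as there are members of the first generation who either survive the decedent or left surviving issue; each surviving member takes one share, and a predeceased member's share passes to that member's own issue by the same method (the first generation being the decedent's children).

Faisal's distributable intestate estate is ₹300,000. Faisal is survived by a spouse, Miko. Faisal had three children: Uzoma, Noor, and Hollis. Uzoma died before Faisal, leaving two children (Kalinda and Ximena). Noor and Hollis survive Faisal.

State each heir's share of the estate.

Miko takes one-fifth of ₹300,000 = ₹60,000. The remaining ₹240,000 passes to the descendants.
The descendants' portion (₹240,000) is divided into 3 shares of ₹80,000: Noor and Hollis each take ₹80,000; Uzoma's ₹80,000 share passes to Uzoma's issue.
Uzoma's share (₹80,000) is divided into 2 shares of ₹40,000: Kalinda and Ximena each take ₹40,000.

Miko: ₹60,000; Kalinda: ₹40,000; Ximena: ₹40,000; Noor: ₹80,000; Hollis: ₹80,000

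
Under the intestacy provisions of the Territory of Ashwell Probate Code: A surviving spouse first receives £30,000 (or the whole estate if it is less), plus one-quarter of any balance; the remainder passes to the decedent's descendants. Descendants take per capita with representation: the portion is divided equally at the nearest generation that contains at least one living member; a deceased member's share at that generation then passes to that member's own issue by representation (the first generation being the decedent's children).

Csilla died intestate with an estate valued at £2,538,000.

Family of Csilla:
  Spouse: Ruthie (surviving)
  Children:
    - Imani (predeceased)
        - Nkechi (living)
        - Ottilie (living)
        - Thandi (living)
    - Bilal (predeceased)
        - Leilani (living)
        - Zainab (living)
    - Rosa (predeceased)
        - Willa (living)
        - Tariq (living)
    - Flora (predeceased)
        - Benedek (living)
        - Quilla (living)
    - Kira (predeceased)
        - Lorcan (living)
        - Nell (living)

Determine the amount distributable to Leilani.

Leilani receives £171,000.

Ruthie first takes £30,000, leaving a balance of £2,508,000. Ruthie then takes one-quarter of the balance (£627,000), for a total of £657,000. The remaining £1,881,000 passes to the descendants.
No child survives, so the initial division is made at the grandchildren's generation.
The descendants' portion (£1,881,000) is divided into 11 shares of £171,000: Nkechi, Ottilie, Thandi, Leilani, Zainab, Willa, Tariq, Benedek, Quilla, Lorcan, and Nell each take £171,000.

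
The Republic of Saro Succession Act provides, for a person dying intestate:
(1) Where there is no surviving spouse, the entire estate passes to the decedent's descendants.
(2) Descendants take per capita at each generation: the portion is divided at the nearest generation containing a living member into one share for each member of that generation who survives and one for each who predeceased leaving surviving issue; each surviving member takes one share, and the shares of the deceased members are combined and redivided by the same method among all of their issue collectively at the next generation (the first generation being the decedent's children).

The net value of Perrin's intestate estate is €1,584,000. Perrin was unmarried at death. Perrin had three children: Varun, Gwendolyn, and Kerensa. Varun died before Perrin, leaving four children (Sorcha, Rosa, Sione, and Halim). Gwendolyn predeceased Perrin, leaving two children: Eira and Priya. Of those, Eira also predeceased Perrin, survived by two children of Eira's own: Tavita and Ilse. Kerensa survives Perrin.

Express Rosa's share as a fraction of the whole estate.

Rosa receives 1/9 of the estate.

The entire €1,584,000 passes to the descendants.
That amount (€1,584,000) is divided at the children's generation into 3 shares of €528,000. Kerensa takes €528,000. The 2 shares of the deceased (Varun and Gwendolyn) are combined into a pool of €1,056,000.
That pool (€1,056,000) is divided at the grandchildren's generation into 6 shares of €176,000. Sorcha, Rosa, Sione, Halim, and Priya each take €176,000. The remaining share for the deceased Eira (€176,000) is carried to the next generation.
That pool (€176,000) is divided at the great-grandchildren's generation equally among Tavita and Ilse: €88,000 each.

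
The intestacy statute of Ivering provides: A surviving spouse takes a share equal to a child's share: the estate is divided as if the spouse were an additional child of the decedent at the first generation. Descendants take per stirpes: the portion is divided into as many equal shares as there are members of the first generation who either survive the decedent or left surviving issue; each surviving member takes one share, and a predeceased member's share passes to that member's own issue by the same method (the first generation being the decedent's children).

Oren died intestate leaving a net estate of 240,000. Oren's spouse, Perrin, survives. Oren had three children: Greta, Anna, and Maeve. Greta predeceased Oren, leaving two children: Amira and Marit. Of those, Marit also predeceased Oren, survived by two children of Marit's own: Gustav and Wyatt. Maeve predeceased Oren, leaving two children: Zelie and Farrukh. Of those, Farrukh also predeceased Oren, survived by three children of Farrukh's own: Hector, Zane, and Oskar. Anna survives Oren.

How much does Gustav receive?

The spouse counts as an additional share at the children's level, so there are 4 primary shares of 60,000. Perrin takes one such share (60,000).
The children's combined portion (180,000) is divided into 3 shares of 60,000: Anna takes 60,000; Greta's 60,000 share passes to Greta's issue; Maeve's 60,000 share passes to Maeve's issue.
Greta's share (60,000) is divided into 2 shares of 30,000: Amira takes 30,000; Marit's 30,000 share passes to Marit's issue.
Marit's share (30,000) is divided into 2 shares of 15,000: Gustav and Wyatt each take 15,000.
Maeve's share (60,000) is divided into 2 shares of 30,000: Zelie takes 30,000; Farrukh's 30,000 share passes to Farrukh's issue.
Farrukh's share (30,000) is divided into 3 shares of 10,000: Hector, Zane, and Oskar each take 10,000.

Gustav receives 15,000.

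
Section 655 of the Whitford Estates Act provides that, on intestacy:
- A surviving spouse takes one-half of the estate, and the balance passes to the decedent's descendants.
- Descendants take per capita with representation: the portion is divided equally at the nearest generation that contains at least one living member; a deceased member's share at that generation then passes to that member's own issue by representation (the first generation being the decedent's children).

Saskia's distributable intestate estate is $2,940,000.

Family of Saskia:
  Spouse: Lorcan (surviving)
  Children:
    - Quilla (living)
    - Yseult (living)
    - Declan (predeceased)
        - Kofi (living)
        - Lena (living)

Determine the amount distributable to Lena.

Lorcan takes one-half of $2,940,000 = $1,470,000. The remaining $1,470,000 passes to the descendants.
The descendants' portion ($1,470,000) is divided into 3 shares of $490,000: Quilla and Yseult each take $490,000; Declan's $490,000 share passes to Declan's issue.
Declan's share ($490,000) is divided into 2 shares of $245,000: Kofi and Lena each take $245,000.

Lena receives $245,000.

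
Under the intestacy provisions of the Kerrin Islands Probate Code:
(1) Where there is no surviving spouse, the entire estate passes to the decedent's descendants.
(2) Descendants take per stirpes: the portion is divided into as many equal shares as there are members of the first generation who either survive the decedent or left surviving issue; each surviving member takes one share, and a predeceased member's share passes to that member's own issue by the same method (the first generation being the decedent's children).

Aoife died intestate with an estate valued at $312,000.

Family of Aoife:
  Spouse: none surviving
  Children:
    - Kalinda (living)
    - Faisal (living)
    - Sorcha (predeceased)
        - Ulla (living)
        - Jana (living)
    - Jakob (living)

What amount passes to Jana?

The entire $312,000 passes to the descendants.
That amount ($312,000) is divided into 4 shares of $78,000: Kalinda, Faisal, and Jakob each take $78,000; Sorcha's $78,000 share passes to Sorcha's issue.
Sorcha's share ($78,000) is divided into 2 shares of $39,000: Ulla and Jana each take $39,000.

Jana receives $39,000.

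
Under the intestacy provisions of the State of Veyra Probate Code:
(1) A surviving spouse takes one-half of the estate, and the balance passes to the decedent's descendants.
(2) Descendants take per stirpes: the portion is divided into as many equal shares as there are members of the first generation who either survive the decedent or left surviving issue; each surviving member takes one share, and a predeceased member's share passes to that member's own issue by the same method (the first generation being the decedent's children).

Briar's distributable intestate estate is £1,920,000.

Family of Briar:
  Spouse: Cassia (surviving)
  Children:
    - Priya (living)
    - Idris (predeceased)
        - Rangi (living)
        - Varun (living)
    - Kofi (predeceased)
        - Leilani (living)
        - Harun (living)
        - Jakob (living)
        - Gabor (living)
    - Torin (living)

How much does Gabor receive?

Cassia takes one-half of £1,920,000 = £960,000. The remaining £960,000 passes to the descendants.
The descendants' portion (£960,000) is divided into 4 shares of £240,000: Priya and Torin each take £240,000; Idris's £240,000 share passes to Idris's issue; Kofi's £240,000 share passes to Kofi's issue.
Idris's share (£240,000) is divided into 2 shares of £120,000: Rangi and Varun each take £120,000.
Kofi's share (£240,000) is divided into 4 shares of £60,000: Leilani, Harun, Jakob, and Gabor each take £60,000.

Gabor receives £60,000.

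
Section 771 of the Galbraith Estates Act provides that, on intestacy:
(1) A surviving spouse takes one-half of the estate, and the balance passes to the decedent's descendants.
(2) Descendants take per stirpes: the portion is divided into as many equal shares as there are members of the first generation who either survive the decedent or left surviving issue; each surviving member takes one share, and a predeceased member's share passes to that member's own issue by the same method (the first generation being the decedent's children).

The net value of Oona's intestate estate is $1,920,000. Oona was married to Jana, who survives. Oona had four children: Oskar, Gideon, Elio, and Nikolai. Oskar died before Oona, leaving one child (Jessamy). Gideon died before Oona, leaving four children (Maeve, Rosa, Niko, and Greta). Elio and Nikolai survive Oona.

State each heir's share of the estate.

Jana: $960,000; Jessamy: $240,000; Maeve: $60,000; Rosa: $60,000; Niko: $60,000; Greta: $60,000; Elio: $240,000; Nikolai: $240,000

Jana takes one-half of $1,920,000 = $960,000. The remaining $960,000 passes to the descendants.
The descendants' portion ($960,000) is divided into 4 shares of $240,000: Elio and Nikolai each take $240,000; Oskar's $240,000 share passes to Oskar's issue; Gideon's $240,000 share passes to Gideon's issue.
Oskar's share ($240,000) passes entirely to Jessamy.
Gideon's share ($240,000) is divided into 4 shares of $60,000: Maeve, Rosa, Niko, and Greta each take $60,000.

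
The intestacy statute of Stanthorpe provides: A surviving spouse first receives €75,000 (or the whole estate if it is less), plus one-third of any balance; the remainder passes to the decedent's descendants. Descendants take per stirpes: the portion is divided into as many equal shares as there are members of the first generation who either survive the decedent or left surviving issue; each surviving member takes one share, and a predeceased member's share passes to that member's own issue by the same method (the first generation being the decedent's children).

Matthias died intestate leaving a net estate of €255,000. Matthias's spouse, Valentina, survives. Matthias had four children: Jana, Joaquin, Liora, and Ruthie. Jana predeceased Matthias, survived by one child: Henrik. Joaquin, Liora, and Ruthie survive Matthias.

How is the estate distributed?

Valentina: €135,000; Henrik: €30,000; Joaquin: €30,000; Liora: €30,000; Ruthie: €30,000

Valentina first takes €75,000, leaving a balance of €180,000. Valentina then takes one-third of the balance (€60,000), for a total of €135,000. The remaining €120,000 passes to the descendants.
The descendants' portion (€120,000) is divided into 4 shares of €30,000: Joaquin, Liora, and Ruthie each take €30,000; Jana's €30,000 share passes to Jana's issue.
Jana's share (€30,000) passes entirely to Henrik.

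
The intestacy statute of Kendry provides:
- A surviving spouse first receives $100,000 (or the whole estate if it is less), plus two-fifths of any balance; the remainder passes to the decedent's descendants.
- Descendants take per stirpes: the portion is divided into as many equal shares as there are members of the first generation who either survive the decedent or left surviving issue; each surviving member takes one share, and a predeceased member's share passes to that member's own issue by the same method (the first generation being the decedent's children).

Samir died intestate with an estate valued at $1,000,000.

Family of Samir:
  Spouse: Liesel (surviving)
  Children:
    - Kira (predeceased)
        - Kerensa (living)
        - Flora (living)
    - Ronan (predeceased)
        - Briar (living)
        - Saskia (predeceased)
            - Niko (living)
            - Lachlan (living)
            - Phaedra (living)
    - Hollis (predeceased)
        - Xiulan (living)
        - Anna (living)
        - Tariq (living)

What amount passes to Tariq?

Tariq receives $60,000.

Liesel first takes $100,000, leaving a balance of $900,000. Liesel then takes two-fifths of the balance ($360,000), for a total of $460,000. The remaining $540,000 passes to the descendants.
The descendants' portion ($540,000) is divided into 3 shares of $180,000: Kira's $180,000 share passes to Kira's issue; Ronan's $180,000 share passes to Ronan's issue; Hollis's $180,000 share passes to Hollis's issue.
Kira's share ($180,000) is divided into 2 shares of $90,000: Kerensa and Flora each take $90,000.
Ronan's share ($180,000) is divided into 2 shares of $90,000: Briar takes $90,000; Saskia's $90,000 share passes to Saskia's issue.
Saskia's share ($90,000) is divided into 3 shares of $30,000: Niko, Lachlan, and Phaedra each take $30,000.
Hollis's share ($180,000) is divided into 3 shares of $60,000: Xiulan, Anna, and Tariq each take $60,000.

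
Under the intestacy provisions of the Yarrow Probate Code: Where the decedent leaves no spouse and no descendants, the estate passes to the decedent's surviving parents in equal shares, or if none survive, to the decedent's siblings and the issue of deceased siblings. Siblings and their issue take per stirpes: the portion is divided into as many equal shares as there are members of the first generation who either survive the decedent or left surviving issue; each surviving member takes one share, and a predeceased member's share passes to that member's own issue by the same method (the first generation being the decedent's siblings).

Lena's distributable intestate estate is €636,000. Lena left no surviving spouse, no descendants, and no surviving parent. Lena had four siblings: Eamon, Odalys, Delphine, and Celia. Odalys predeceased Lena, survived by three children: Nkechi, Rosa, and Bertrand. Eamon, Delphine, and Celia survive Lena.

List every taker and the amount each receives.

Eamon: €159,000; Nkechi: €53,000; Rosa: €53,000; Bertrand: €53,000; Delphine: €159,000; Celia: €159,000

The entire €636,000 passes to the siblings and their issue.
That amount (€636,000) is divided into 4 shares of €159,000: Eamon, Delphine, and Celia each take €159,000; Odalys's €159,000 share passes to Odalys's issue.
Odalys's share (€159,000) is divided into 3 shares of €53,000: Nkechi, Rosa, and Bertrand each take €53,000.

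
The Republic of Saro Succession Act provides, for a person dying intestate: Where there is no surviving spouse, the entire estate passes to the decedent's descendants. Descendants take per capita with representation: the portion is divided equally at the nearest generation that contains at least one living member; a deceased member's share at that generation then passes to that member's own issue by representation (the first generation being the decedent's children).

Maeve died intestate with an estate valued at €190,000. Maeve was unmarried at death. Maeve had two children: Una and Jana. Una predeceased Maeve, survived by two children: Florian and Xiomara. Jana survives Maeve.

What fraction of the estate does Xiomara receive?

The entire €190,000 passes to the descendants.
That amount (€190,000) is divided into 2 shares of €95,000: Jana takes €95,000; Una's €95,000 share passes to Una's issue.
Una's share (€95,000) is divided into 2 shares of €47,500: Florian and Xiomara each take €47,500.

Xiomara receives 1/4 of the estate.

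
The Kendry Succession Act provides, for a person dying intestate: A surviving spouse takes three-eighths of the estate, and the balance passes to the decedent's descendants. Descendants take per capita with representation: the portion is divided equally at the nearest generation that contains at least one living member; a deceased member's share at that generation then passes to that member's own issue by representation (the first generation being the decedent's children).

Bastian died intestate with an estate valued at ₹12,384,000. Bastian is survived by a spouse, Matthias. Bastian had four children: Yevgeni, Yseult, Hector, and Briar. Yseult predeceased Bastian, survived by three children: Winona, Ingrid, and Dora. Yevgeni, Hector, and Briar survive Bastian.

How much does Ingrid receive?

Matthias takes three-eighths of ₹12,384,000 = ₹4,644,000. The remaining ₹7,740,000 passes to the descendants.
The descendants' portion (₹7,740,000) is divided into 4 shares of ₹1,935,000: Yevgeni, Hector, and Briar each take ₹1,935,000; Yseult's ₹1,935,000 share passes to Yseult's issue.
Yseult's share (₹1,935,000) is divided into 3 shares of ₹645,000: Winona, Ingrid, and Dora each take ₹645,000.

Ingrid receives ₹645,000.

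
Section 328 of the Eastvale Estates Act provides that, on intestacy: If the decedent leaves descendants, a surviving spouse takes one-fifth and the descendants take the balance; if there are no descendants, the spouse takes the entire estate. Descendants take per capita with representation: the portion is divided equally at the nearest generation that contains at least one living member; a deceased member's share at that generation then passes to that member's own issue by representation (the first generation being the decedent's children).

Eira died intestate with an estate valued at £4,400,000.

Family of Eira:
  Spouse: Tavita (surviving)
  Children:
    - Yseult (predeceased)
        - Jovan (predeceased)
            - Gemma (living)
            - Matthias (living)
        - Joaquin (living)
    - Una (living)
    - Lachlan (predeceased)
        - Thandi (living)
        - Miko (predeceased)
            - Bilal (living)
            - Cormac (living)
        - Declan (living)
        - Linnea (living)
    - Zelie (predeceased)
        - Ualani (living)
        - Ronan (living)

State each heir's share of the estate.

Tavita takes one-fifth of £4,400,000 = £880,000. The remaining £3,520,000 passes to the descendants.
The descendants' portion (£3,520,000) is divided into 4 shares of £880,000: Una takes £880,000; Yseult's £880,000 share passes to Yseult's issue; Lachlan's £880,000 share passes to Lachlan's issue; Zelie's £880,000 share passes to Zelie's issue.
Yseult's share (£880,000) is divided into 2 shares of £440,000: Joaquin takes £440,000; Jovan's £440,000 share passes to Jovan's issue.
Jovan's share (£440,000) is divided into 2 shares of £220,000: Gemma and Matthias each take £220,000.
Lachlan's share (£880,000) is divided into 4 shares of £220,000: Thandi, Declan, and Linnea each take £220,000; Miko's £220,000 share passes to Miko's issue.
Miko's share (£220,000) is divided into 2 shares of £110,000: Bilal and Cormac each take £110,000.
Zelie's share (£880,000) is divided into 2 shares of £440,000: Ualani and Ronan each take £440,000.

Tavita: £880,000; Gemma: £220,000; Matthias: £220,000; Joaquin: £440,000; Una: £880,000; Thandi: £220,000; Bilal: £110,000; Cormac: £110,000; Declan: £220,000; Linnea: £220,000; Ualani: £440,000; Ronan: £440,000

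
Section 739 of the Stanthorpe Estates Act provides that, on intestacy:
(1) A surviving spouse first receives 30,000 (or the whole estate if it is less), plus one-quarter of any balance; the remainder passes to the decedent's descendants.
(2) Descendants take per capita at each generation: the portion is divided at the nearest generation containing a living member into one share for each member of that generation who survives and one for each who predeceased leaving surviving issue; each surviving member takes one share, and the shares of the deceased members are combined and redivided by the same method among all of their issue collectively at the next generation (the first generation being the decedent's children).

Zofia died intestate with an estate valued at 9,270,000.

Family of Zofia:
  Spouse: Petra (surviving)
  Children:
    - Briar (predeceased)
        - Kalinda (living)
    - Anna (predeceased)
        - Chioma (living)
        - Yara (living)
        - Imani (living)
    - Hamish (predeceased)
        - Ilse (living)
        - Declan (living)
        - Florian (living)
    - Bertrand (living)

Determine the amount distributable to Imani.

Imani receives 742,500.

Petra first takes 30,000, leaving a balance of 9,240,000. Petra then takes one-quarter of the balance (2,310,000), for a total of 2,340,000. The remaining 6,930,000 passes to the descendants.
The descendants' portion (6,930,000) is divided at the children's generation into 4 shares of 1,732,500. Bertrand takes 1,732,500. The 3 shares of the deceased (Briar, Anna, and Hamish) are combined into a pool of 5,197,500.
That pool (5,197,500) is divided at the grandchildren's generation equally among Kalinda, Chioma, Yara, Imani, Ilse, Declan, and Florian: 742,500 each.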